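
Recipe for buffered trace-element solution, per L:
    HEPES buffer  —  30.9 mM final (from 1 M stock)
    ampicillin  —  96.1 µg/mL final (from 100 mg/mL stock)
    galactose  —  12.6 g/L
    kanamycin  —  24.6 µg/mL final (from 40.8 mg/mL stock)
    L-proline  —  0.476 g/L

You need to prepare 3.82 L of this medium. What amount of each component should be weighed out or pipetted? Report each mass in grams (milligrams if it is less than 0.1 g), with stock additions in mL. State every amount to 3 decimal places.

HEPES buffer 118.038 mL; ampicillin 3.671 mL; galactose 48.132 g; kanamycin 2.303 mL; L-proline 1.818 g

Scale factor relative to 1 L: 3.82.
HEPES buffer: V = C2·V2/C1 = 30.9 mM × 3820 mL ÷ 1000 mM = 118.038 mL
ampicillin: C1V1 = C2V2 → 96.1 µg/mL × 3820 mL ÷ 100000 µg/mL = 3.671 mL
galactose: 12.6 g/L × 3.82 L = 48.132 g
kanamycin: C1V1 = C2V2 → 24.6 µg/mL × 3820 mL ÷ 40800 µg/mL = 2.303 mL
L-proline: 0.476 g/L × 3.82 L = 1.818 g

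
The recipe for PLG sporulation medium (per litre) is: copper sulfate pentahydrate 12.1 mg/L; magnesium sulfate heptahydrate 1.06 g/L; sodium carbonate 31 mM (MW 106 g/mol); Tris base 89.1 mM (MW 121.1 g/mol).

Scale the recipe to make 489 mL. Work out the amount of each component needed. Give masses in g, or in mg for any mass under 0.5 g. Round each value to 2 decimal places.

copper sulfate pentahydrate 5.92 mg; magnesium sulfate heptahydrate 0.52 g; sodium carbonate 1.61 g; Tris base 5.28 g

Scale factor relative to 1 L: 0.489.
copper sulfate pentahydrate: 12.1 mg/L × 0.489 L = 5.92 mg
magnesium sulfate heptahydrate: 1.06 g/L × 0.489 L = 0.52 g
sodium carbonate: 31 mmol/L × 106 g/mol × 0.489 L ÷ 1000 = 1.61 g
Tris base: 89.1 mmol/L × 121.1 g/mol × 0.489 L ÷ 1000 = 5.28 g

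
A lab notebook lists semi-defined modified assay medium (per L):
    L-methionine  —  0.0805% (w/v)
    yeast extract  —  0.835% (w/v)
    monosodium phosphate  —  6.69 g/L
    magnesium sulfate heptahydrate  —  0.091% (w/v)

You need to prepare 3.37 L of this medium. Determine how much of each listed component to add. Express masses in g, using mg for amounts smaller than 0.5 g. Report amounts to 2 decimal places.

Scale factor relative to 1 L: 3.37.
L-methionine: 0.0805% w/v = 0.805 g/L → 0.805 × 3.37 L = 2.71 g
yeast extract: 0.835% w/v = 8.35 g/L → 8.35 × 3.37 L = 28.14 g
monosodium phosphate: 6.69 g/L × 3.37 L = 22.55 g
magnesium sulfate heptahydrate: 0.091 g per 100 mL × 3370 mL ÷ 100 = 3.07 g

L-methionine 2.71 g; yeast extract 28.14 g; monosodium phosphate 22.55 g; magnesium sulfate heptahydrate 3.07 g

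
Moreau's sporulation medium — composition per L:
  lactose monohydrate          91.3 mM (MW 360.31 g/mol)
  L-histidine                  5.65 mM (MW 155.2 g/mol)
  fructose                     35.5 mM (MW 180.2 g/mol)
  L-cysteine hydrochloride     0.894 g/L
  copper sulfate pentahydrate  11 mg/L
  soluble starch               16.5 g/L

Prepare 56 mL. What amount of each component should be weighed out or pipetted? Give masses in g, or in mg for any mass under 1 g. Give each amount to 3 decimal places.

lactose monohydrate 1.842 g; L-histidine 49.105 mg; fructose 358.238 mg; L-cysteine hydrochloride 50.064 mg; copper sulfate pentahydrate 0.616 mg; soluble starch 924.000 mg

Scale factor relative to 1 L: 0.056.
lactose monohydrate: 91.3 mmol/L × 360.31 g/mol × 0.056 L ÷ 1000 = 1.842 g
L-histidine: 5.65 mmol/L × 155.2 mg/mmol × 0.056 L = 49.105 mg
fructose: 35.5 mmol/L × 180.2 mg/mmol × 0.056 L = 358.238 mg
L-cysteine hydrochloride: 0.894 g/L × 0.056 L = 0.050064 g = 50.064 mg
copper sulfate pentahydrate: 11 mg/L × 0.056 L = 0.616 mg
soluble starch: 16.5 g/L × 0.056 L = 0.924 g = 924.000 mg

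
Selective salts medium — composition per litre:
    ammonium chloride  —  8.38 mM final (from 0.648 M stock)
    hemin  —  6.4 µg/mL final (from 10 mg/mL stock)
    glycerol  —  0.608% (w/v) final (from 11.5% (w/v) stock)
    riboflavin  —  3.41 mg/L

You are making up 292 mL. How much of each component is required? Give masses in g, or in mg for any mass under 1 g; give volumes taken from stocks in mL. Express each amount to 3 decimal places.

Target volume = 292 mL = 0.292 L.
ammonium chloride: C1V1 = C2V2 → 8.38 mM × 292 mL ÷ 648 mM = 3.776 mL
hemin: V = C2·V2/C1 = 6.4 µg/mL × 292 mL ÷ 10000 µg/mL = 0.187 mL
glycerol: C1V1 = C2V2 → 0.608% ÷ 11.5% × 292 mL = 15.438 mL
riboflavin: 3.41 mg/L × 0.292 L = 0.996 mg

ammonium chloride 3.776 mL; hemin 0.187 mL; glycerol 15.438 mL; riboflavin 0.996 mg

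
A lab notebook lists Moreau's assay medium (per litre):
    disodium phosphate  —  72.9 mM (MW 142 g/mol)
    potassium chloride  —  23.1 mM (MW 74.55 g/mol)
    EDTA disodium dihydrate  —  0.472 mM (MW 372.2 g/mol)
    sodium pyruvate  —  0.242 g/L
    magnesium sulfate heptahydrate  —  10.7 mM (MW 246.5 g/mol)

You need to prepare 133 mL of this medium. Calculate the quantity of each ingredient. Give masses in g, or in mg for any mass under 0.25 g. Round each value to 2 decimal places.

disodium phosphate 1.38 g; potassium chloride 229.04 mg; EDTA disodium dihydrate 23.37 mg; sodium pyruvate 32.19 mg; magnesium sulfate heptahydrate 0.35 g

Working volume: 133 mL = 0.133 L.
disodium phosphate: 72.9 mmol/L × 142 g/mol × 0.133 L ÷ 1000 = 1.38 g
potassium chloride: 23.1 mmol/L × 74.55 mg/mmol × 0.133 L = 229.04 mg
EDTA disodium dihydrate: 0.472 mmol/L × 372.2 mg/mmol × 0.133 L = 23.37 mg
sodium pyruvate: 0.242 g/L × 0.133 L = 0.032186 g = 32.19 mg
magnesium sulfate heptahydrate: 10.7 mmol/L × 246.5 g/mol × 0.133 L ÷ 1000 = 0.35 g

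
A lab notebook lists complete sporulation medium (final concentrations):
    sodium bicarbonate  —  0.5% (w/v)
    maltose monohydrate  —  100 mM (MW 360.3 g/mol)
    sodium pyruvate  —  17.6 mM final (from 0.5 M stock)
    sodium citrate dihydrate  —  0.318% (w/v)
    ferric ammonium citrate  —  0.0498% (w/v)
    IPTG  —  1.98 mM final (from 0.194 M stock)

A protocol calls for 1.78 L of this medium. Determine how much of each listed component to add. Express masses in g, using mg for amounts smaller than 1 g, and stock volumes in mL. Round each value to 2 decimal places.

Working volume: 1.78 L.
sodium bicarbonate: 0.5% w/v = 5 g/L → 5 × 1.78 L = 8.90 g
maltose monohydrate: 100 mmol/L × 360.3 g/mol × 1.78 L ÷ 1000 = 64.13 g
sodium pyruvate: V = C2·V2/C1 = 17.6 mM × 1780 mL ÷ 500 mM = 62.66 mL
sodium citrate dihydrate: 0.318% w/v = 3.18 g/L → 3.18 × 1.78 L = 5.66 g
ferric ammonium citrate: 0.0498 g per 100 mL × 1780 mL ÷ 100 = 0.88644 g = 886.44 mg
IPTG: C1V1 = C2V2 → 1.98 mM × 1780 mL ÷ 194 mM = 18.17 mL

sodium bicarbonate 8.90 g; maltose monohydrate 64.13 g; sodium pyruvate 62.66 mL; sodium citrate dihydrate 5.66 g; ferric ammonium citrate 886.44 mg; IPTG 18.17 mL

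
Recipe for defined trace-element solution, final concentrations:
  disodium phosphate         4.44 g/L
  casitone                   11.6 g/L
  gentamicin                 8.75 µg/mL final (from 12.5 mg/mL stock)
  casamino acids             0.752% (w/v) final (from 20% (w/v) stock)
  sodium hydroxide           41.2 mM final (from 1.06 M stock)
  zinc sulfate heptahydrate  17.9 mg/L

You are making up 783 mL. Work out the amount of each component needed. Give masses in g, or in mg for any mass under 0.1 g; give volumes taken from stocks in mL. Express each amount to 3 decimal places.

disodium phosphate 3.477 g; casitone 9.083 g; gentamicin 0.548 mL; casamino acids 29.441 mL; sodium hydroxide 30.434 mL; zinc sulfate heptahydrate 14.016 mg

Scale factor relative to 1 L: 0.783.
disodium phosphate: 4.44 g/L × 0.783 L = 3.477 g
casitone: 11.6 g/L × 0.783 L = 9.083 g
gentamicin: dilute stock: 8.75 µg/mL × 783 mL ÷ 12500 µg/mL = 0.548 mL
casamino acids: C1V1 = C2V2 → 0.752% ÷ 20% × 783 mL = 29.441 mL
sodium hydroxide: C1V1 = C2V2 → 41.2 mM × 783 mL ÷ 1060 mM = 30.434 mL
zinc sulfate heptahydrate: 17.9 mg/L × 0.783 L = 14.016 mg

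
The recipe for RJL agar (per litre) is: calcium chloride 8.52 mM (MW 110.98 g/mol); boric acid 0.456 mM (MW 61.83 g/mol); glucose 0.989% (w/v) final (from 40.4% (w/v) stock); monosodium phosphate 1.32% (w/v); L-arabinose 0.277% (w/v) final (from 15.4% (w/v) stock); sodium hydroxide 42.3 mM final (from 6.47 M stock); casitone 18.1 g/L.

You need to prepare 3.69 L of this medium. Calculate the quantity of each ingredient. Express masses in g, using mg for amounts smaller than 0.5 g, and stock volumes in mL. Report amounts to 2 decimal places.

Working volume: 3.69 L.
calcium chloride: 8.52 mmol/L × 110.98 g/mol × 3.69 L ÷ 1000 = 3.49 g
boric acid: 0.456 mmol/L × 61.83 mg/mmol × 3.69 L = 104.04 mg
glucose: dilute stock: 0.989% ÷ 40.4% × 3690 mL = 90.33 mL
monosodium phosphate: 1.32 g per 100 mL × 3690 mL ÷ 100 = 48.71 g
L-arabinose: dilute stock: 0.277% ÷ 15.4% × 3690 mL = 66.37 mL
sodium hydroxide: C1V1 = C2V2 → 42.3 mM × 3690 mL ÷ 6470 mM = 24.12 mL
casitone: 18.1 g/L × 3.69 L = 66.79 g

calcium chloride 3.49 g; boric acid 104.04 mg; glucose 90.33 mL; monosodium phosphate 48.71 g; L-arabinose 66.37 mL; sodium hydroxide 24.12 mL; casitone 66.79 g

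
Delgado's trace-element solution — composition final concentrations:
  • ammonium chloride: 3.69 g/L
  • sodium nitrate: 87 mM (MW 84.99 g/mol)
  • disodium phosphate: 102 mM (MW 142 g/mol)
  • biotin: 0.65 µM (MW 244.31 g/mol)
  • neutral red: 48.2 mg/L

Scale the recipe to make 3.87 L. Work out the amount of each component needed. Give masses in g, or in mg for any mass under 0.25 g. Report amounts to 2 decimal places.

ammonium chloride 14.28 g; sodium nitrate 28.62 g; disodium phosphate 56.05 g; biotin 0.61 mg; neutral red 186.53 mg

Working volume: 3.87 L.
ammonium chloride: 3.69 g/L × 3.87 L = 14.28 g
sodium nitrate: 87 mmol/L × 84.99 g/mol × 3.87 L ÷ 1000 = 28.62 g
disodium phosphate: 102 mmol/L × 142 g/mol × 3.87 L ÷ 1000 = 56.05 g
biotin: 0.65 µmol/L × 244.31 g/mol × 3.87 L ÷ 1000 = 0.61 mg
neutral red: 48.2 mg/L × 3.87 L = 186.53 mg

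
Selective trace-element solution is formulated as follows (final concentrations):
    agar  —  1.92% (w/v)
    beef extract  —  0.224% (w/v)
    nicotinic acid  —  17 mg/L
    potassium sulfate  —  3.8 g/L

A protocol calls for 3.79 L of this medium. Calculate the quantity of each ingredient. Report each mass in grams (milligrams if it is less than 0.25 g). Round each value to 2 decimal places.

Working volume: 3.79 L.
agar: 1.92 g per 100 mL × 3790 mL ÷ 100 = 72.77 g
beef extract: 0.224% w/v = 2.24 g/L → 2.24 × 3.79 L = 8.49 g
nicotinic acid: 17 mg/L × 3.79 L = 64.43 mg
potassium sulfate: 3.8 g/L × 3.79 L = 14.40 g

agar 72.77 g; beef extract 8.49 g; nicotinic acid 64.43 mg; potassium sulfate 14.40 g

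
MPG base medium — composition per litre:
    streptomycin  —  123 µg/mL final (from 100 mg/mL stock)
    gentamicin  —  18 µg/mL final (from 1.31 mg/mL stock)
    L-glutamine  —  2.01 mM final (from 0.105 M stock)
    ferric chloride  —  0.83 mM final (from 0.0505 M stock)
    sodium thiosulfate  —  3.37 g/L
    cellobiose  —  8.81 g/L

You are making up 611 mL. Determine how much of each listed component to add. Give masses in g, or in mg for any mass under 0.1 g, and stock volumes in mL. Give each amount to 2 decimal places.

streptomycin 0.75 mL; gentamicin 8.40 mL; L-glutamine 11.70 mL; ferric chloride 10.04 mL; sodium thiosulfate 2.06 g; cellobiose 5.38 g

Target volume = 611 mL = 0.611 L.
streptomycin: dilute stock: 123 µg/mL × 611 mL ÷ 100000 µg/mL = 0.75 mL
gentamicin: C1V1 = C2V2 → 18 µg/mL × 611 mL ÷ 1310 µg/mL = 8.40 mL
L-glutamine: V = C2·V2/C1 = 2.01 mM × 611 mL ÷ 105 mM = 11.70 mL
ferric chloride: V = C2·V2/C1 = 0.83 mM × 611 mL ÷ 50.5 mM = 10.04 mL
sodium thiosulfate: 3.37 g/L × 0.611 L = 2.06 g
cellobiose: 8.81 g/L × 0.611 L = 5.38 g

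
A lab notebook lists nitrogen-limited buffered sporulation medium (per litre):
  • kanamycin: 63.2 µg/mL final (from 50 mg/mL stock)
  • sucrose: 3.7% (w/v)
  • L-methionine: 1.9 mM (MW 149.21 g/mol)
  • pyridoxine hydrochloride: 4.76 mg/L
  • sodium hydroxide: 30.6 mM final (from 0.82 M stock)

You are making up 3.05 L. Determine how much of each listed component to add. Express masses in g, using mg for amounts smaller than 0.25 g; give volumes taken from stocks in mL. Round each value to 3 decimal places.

kanamycin 3.855 mL; sucrose 112.850 g; L-methionine 0.865 g; pyridoxine hydrochloride 14.518 mg; sodium hydroxide 113.817 mL

Working volume: 3.05 L.
kanamycin: C1V1 = C2V2 → 63.2 µg/mL × 3050 mL ÷ 50000 µg/mL = 3.855 mL
sucrose: 3.7 g per 100 mL × 3050 mL ÷ 100 = 112.850 g
L-methionine: 1.9 mmol/L × 149.21 g/mol × 3.05 L ÷ 1000 = 0.865 g
pyridoxine hydrochloride: 4.76 mg/L × 3.05 L = 14.518 mg
sodium hydroxide: C1V1 = C2V2 → 30.6 mM × 3050 mL ÷ 820 mM = 113.817 mL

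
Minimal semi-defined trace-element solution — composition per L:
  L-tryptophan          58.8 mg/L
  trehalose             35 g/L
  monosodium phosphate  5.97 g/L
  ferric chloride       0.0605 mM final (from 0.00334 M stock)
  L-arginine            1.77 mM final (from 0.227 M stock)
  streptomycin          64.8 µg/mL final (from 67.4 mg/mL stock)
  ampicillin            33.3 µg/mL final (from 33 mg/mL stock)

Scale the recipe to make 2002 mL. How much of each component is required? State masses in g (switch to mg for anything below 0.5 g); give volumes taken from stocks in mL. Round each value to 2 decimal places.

Working volume: 2002 mL = 2.002 L.
L-tryptophan: 58.8 mg/L × 2.002 L = 117.72 mg
trehalose: 35 g/L × 2.002 L = 70.07 g
monosodium phosphate: 5.97 g/L × 2.002 L = 11.95 g
ferric chloride: dilute stock: 0.0605 mM × 2002 mL ÷ 3.34 mM = 36.26 mL
L-arginine: dilute stock: 1.77 mM × 2002 mL ÷ 227 mM = 15.61 mL
streptomycin: dilute stock: 64.8 µg/mL × 2002 mL ÷ 67400 µg/mL = 1.92 mL
ampicillin: V = C2·V2/C1 = 33.3 µg/mL × 2002 mL ÷ 33000 µg/mL = 2.02 mL

L-tryptophan 117.72 mg; trehalose 70.07 g; monosodium phosphate 11.95 g; ferric chloride 36.26 mL; L-arginine 15.61 mL; streptomycin 1.92 mL; ampicillin 2.02 mL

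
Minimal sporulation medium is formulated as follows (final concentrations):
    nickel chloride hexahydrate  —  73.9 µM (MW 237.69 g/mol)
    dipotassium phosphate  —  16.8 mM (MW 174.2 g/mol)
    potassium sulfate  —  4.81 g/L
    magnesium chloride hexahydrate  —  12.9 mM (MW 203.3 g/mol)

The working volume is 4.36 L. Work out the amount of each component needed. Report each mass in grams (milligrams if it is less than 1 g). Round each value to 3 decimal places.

Scale factor relative to 1 L: 4.36.
nickel chloride hexahydrate: 73.9 µmol/L × 237.69 g/mol × 4.36 L ÷ 1000 = 76.585 mg
dipotassium phosphate: 16.8 mmol/L × 174.2 g/mol × 4.36 L ÷ 1000 = 12.760 g
potassium sulfate: 4.81 g/L × 4.36 L = 20.972 g
magnesium chloride hexahydrate: 12.9 mmol/L × 203.3 g/mol × 4.36 L ÷ 1000 = 11.434 g

nickel chloride hexahydrate 76.585 mg; dipotassium phosphate 12.760 g; potassium sulfate 20.972 g; magnesium chloride hexahydrate 11.434 g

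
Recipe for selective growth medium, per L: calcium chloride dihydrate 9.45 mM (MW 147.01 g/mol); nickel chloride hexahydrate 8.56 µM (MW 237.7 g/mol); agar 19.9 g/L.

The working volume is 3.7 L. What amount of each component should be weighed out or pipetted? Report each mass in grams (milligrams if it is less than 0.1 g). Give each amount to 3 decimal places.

calcium chloride dihydrate 5.140 g; nickel chloride hexahydrate 7.528 mg; agar 73.630 g

Scale factor relative to 1 L: 3.7.
calcium chloride dihydrate: 9.45 mmol/L × 147.01 g/mol × 3.7 L ÷ 1000 = 5.140 g
nickel chloride hexahydrate: 8.56 µmol/L × 237.7 g/mol × 3.7 L ÷ 1000 = 7.528 mg
agar: 19.9 g/L × 3.7 L = 73.630 g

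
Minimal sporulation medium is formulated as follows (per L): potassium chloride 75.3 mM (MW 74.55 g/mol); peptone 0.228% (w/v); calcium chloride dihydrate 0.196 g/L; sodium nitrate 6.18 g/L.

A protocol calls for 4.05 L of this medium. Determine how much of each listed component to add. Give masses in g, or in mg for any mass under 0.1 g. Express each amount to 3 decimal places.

Working volume: 4.05 L.
potassium chloride: 75.3 mmol/L × 74.55 g/mol × 4.05 L ÷ 1000 = 22.735 g
peptone: 0.228 g per 100 mL × 4050 mL ÷ 100 = 9.234 g
calcium chloride dihydrate: 0.196 g/L × 4.05 L = 0.794 g
sodium nitrate: 6.18 g/L × 4.05 L = 25.029 g

potassium chloride 22.735 g; peptone 9.234 g; calcium chloride dihydrate 0.794 g; sodium nitrate 25.029 g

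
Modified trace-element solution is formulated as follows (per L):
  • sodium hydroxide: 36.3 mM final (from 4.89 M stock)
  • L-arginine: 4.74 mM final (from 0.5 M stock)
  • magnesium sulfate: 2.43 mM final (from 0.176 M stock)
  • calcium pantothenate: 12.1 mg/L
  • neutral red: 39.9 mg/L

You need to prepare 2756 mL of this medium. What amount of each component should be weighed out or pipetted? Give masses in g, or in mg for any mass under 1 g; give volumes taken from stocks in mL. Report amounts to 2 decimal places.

sodium hydroxide 20.46 mL; L-arginine 26.13 mL; magnesium sulfate 38.05 mL; calcium pantothenate 33.35 mg; neutral red 109.96 mg

Working volume: 2756 mL = 2.756 L.
sodium hydroxide: dilute stock: 36.3 mM × 2756 mL ÷ 4890 mM = 20.46 mL
L-arginine: C1V1 = C2V2 → 4.74 mM × 2756 mL ÷ 500 mM = 26.13 mL
magnesium sulfate: dilute stock: 2.43 mM × 2756 mL ÷ 176 mM = 38.05 mL
calcium pantothenate: 12.1 mg/L × 2.756 L = 33.35 mg
neutral red: 39.9 mg/L × 2.756 L = 109.96 mg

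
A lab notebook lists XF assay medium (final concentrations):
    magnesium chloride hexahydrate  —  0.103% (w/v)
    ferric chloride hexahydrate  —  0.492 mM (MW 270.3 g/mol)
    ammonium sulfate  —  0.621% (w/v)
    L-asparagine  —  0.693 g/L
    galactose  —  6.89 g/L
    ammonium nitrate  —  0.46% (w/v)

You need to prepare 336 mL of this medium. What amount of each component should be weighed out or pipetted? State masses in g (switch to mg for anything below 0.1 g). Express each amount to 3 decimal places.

Target volume = 336 mL = 0.336 L.
magnesium chloride hexahydrate: 0.103% w/v = 1.03 g/L → 1.03 × 0.336 L = 0.346 g
ferric chloride hexahydrate: 0.492 mmol/L × 270.3 mg/mmol × 0.336 L = 44.684 mg
ammonium sulfate: 0.621 g per 100 mL × 336 mL ÷ 100 = 2.087 g
L-asparagine: 0.693 g/L × 0.336 L = 0.233 g
galactose: 6.89 g/L × 0.336 L = 2.315 g
ammonium nitrate: 0.46% w/v = 4.6 g/L → 4.6 × 0.336 L = 1.546 g

magnesium chloride hexahydrate 0.346 g; ferric chloride hexahydrate 44.684 mg; ammonium sulfate 2.087 g; L-asparagine 0.233 g; galactose 2.315 g; ammonium nitrate 1.546 g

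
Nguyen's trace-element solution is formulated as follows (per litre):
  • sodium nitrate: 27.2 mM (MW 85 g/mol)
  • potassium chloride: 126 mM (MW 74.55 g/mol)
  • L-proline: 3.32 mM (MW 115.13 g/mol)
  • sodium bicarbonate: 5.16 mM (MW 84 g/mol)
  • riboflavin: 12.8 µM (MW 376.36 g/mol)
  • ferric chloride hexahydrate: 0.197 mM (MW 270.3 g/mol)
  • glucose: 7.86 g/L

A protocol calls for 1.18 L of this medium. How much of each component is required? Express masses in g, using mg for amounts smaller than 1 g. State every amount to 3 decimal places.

Working volume: 1.18 L.
sodium nitrate: 27.2 mmol/L × 85 g/mol × 1.18 L ÷ 1000 = 2.728 g
potassium chloride: 126 mmol/L × 74.55 g/mol × 1.18 L ÷ 1000 = 11.084 g
L-proline: 3.32 mmol/L × 115.13 mg/mmol × 1.18 L = 451.033 mg
sodium bicarbonate: 5.16 mmol/L × 84 mg/mmol × 1.18 L = 511.459 mg
riboflavin: 12.8 µmol/L × 376.36 g/mol × 1.18 L ÷ 1000 = 5.685 mg
ferric chloride hexahydrate: 0.197 mmol/L × 270.3 mg/mmol × 1.18 L = 62.834 mg
glucose: 7.86 g/L × 1.18 L = 9.275 g

sodium nitrate 2.728 g; potassium chloride 11.084 g; L-proline 451.033 mg; sodium bicarbonate 511.459 mg; riboflavin 5.685 mg; ferric chloride hexahydrate 62.834 mg; glucose 9.275 g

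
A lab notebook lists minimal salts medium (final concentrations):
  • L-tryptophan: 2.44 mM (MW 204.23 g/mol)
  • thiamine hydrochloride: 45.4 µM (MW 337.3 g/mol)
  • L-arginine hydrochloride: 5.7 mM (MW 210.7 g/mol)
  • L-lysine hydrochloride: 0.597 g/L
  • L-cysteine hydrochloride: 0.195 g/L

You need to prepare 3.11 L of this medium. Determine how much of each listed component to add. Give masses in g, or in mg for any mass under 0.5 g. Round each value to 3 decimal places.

L-tryptophan 1.550 g; thiamine hydrochloride 47.625 mg; L-arginine hydrochloride 3.735 g; L-lysine hydrochloride 1.857 g; L-cysteine hydrochloride 0.606 g

Working volume: 3.11 L.
L-tryptophan: 2.44 mmol/L × 204.23 g/mol × 3.11 L ÷ 1000 = 1.550 g
thiamine hydrochloride: 45.4 µmol/L × 337.3 g/mol × 3.11 L ÷ 1000 = 47.625 mg
L-arginine hydrochloride: 5.7 mmol/L × 210.7 g/mol × 3.11 L ÷ 1000 = 3.735 g
L-lysine hydrochloride: 0.597 g/L × 3.11 L = 1.857 g
L-cysteine hydrochloride: 0.195 g/L × 3.11 L = 0.606 g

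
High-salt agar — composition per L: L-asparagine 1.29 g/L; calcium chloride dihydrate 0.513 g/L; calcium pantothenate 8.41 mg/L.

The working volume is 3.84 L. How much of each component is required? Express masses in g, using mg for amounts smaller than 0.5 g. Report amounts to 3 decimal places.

L-asparagine 4.954 g; calcium chloride dihydrate 1.970 g; calcium pantothenate 32.294 mg

Working volume: 3.84 L.
L-asparagine: 1.29 g/L × 3.84 L = 4.954 g
calcium chloride dihydrate: 0.513 g/L × 3.84 L = 1.970 g
calcium pantothenate: 8.41 mg/L × 3.84 L = 32.294 mg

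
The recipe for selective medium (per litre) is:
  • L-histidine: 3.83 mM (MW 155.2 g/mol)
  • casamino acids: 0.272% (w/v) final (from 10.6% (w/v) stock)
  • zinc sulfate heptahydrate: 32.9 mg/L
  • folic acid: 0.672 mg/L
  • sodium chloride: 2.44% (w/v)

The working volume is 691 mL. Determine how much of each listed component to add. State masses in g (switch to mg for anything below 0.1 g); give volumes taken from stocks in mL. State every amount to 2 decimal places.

L-histidine 0.41 g; casamino acids 17.73 mL; zinc sulfate heptahydrate 22.73 mg; folic acid 0.46 mg; sodium chloride 16.86 g

Scale factor relative to 1 L: 0.691.
L-histidine: 3.83 mmol/L × 155.2 g/mol × 0.691 L ÷ 1000 = 0.41 g
casamino acids: dilute stock: 0.272% ÷ 10.6% × 691 mL = 17.73 mL
zinc sulfate heptahydrate: 32.9 mg/L × 0.691 L = 22.73 mg
folic acid: 0.672 mg/L × 0.691 L = 0.46 mg
sodium chloride: 2.44 g per 100 mL × 691 mL ÷ 100 = 16.86 g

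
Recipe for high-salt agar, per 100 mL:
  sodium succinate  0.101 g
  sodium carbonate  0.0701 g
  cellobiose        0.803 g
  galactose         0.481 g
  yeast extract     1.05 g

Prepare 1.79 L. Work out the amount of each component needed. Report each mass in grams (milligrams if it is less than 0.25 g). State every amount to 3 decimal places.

Ratio of target to recipe volume: 1790 / 100 = 17.9.
sodium succinate: 0.101 g × (1790 mL / 100 mL) = 1.808 g
sodium carbonate: 0.0701 g × (1790 mL / 100 mL) = 1.255 g
cellobiose: 0.803 g × (1790 mL / 100 mL) = 14.374 g
galactose: 0.481 g × (1790 mL / 100 mL) = 8.610 g
yeast extract: 1.05 g × (1790 mL / 100 mL) = 18.795 g

sodium succinate 1.808 g; sodium carbonate 1.255 g; cellobiose 14.374 g; galactose 8.610 g; yeast extract 18.795 g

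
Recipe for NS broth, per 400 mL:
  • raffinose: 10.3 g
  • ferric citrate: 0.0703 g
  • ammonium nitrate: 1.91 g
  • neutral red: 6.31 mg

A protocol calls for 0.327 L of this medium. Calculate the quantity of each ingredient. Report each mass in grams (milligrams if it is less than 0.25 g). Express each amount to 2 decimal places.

Ratio of target to recipe volume: 327 / 400 = 0.8175.
raffinose: 10.3 g × (327 mL / 400 mL) = 8.42 g
ferric citrate: 0.0703 g × (327 mL / 400 mL) = 0.0574703 g = 57.47 mg
ammonium nitrate: 1.91 g × (327 mL / 400 mL) = 1.56 g
neutral red: 6.31 mg × (327 mL / 400 mL) = 5.16 mg

raffinose 8.42 g; ferric citrate 57.47 mg; ammonium nitrate 1.56 g; neutral red 5.16 mg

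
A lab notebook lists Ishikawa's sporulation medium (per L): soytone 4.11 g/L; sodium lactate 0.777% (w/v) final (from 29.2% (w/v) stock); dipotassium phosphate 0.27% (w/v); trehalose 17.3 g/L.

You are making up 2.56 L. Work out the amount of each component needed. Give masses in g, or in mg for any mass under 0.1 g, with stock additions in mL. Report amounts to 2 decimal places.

Scale factor relative to 1 L: 2.56.
soytone: 4.11 g/L × 2.56 L = 10.52 g
sodium lactate: C1V1 = C2V2 → 0.777% ÷ 29.2% × 2560 mL = 68.12 mL
dipotassium phosphate: 0.27 g per 100 mL × 2560 mL ÷ 100 = 6.91 g
trehalose: 17.3 g/L × 2.56 L = 44.29 g

soytone 10.52 g; sodium lactate 68.12 mL; dipotassium phosphate 6.91 g; trehalose 44.29 g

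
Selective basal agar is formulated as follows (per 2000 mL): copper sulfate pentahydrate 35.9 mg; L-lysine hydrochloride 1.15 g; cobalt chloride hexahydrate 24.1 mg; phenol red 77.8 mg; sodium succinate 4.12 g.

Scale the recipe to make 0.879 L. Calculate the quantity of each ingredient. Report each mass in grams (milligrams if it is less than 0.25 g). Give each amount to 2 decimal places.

Scale factor = 879 mL / 2000 mL = 0.4395.
copper sulfate pentahydrate: 35.9 mg × (879 mL / 2000 mL) = 15.78 mg
L-lysine hydrochloride: 1.15 g × (879 mL / 2000 mL) = 0.51 g
cobalt chloride hexahydrate: 24.1 mg × (879 mL / 2000 mL) = 10.59 mg
phenol red: 77.8 mg × (879 mL / 2000 mL) = 34.19 mg
sodium succinate: 4.12 g × (879 mL / 2000 mL) = 1.81 g

copper sulfate pentahydrate 15.78 mg; L-lysine hydrochloride 0.51 g; cobalt chloride hexahydrate 10.59 mg; phenol red 34.19 mg; sodium succinate 1.81 g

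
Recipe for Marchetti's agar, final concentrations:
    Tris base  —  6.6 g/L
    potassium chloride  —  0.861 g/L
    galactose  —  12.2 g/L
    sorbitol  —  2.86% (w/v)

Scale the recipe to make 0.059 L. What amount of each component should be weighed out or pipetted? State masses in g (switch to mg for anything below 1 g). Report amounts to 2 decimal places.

Tris base 389.40 mg; potassium chloride 50.80 mg; galactose 719.80 mg; sorbitol 1.69 g

Scale factor relative to 1 L: 0.059.
Tris base: 6.6 g/L × 0.059 L = 0.3894 g = 389.40 mg
potassium chloride: 0.861 g/L × 0.059 L = 0.050799 g = 50.80 mg
galactose: 12.2 g/L × 0.059 L = 0.7198 g = 719.80 mg
sorbitol: 2.86% w/v = 28.6 g/L → 28.6 × 0.059 L = 1.69 g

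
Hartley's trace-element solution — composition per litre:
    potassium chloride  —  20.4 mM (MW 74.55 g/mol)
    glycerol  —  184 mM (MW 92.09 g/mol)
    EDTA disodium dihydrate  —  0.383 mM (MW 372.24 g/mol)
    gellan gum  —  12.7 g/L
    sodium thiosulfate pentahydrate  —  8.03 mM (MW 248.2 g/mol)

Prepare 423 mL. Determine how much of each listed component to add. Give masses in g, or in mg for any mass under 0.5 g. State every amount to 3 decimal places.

potassium chloride 0.643 g; glycerol 7.168 g; EDTA disodium dihydrate 60.306 mg; gellan gum 5.372 g; sodium thiosulfate pentahydrate 0.843 g

Working volume: 423 mL = 0.423 L.
potassium chloride: 20.4 mmol/L × 74.55 g/mol × 0.423 L ÷ 1000 = 0.643 g
glycerol: 184 mmol/L × 92.09 g/mol × 0.423 L ÷ 1000 = 7.168 g
EDTA disodium dihydrate: 0.383 mmol/L × 372.24 mg/mmol × 0.423 L = 60.306 mg
gellan gum: 12.7 g/L × 0.423 L = 5.372 g
sodium thiosulfate pentahydrate: 8.03 mmol/L × 248.2 g/mol × 0.423 L ÷ 1000 = 0.843 g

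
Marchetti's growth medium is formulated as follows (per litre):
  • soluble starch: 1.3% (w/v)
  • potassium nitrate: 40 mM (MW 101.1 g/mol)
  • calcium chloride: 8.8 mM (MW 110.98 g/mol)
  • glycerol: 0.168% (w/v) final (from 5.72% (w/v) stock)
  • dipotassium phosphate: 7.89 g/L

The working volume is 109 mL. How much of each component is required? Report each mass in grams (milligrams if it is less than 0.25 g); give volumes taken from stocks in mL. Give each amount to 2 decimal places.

soluble starch 1.42 g; potassium nitrate 0.44 g; calcium chloride 106.45 mg; glycerol 3.20 mL; dipotassium phosphate 0.86 g

Scale factor relative to 1 L: 0.109.
soluble starch: 1.3% w/v = 13 g/L → 13 × 0.109 L = 1.42 g
potassium nitrate: 40 mmol/L × 101.1 g/mol × 0.109 L ÷ 1000 = 0.44 g
calcium chloride: 8.8 mmol/L × 110.98 mg/mmol × 0.109 L = 106.45 mg
glycerol: dilute stock: 0.168% ÷ 5.72% × 109 mL = 3.20 mL
dipotassium phosphate: 7.89 g/L × 0.109 L = 0.86 g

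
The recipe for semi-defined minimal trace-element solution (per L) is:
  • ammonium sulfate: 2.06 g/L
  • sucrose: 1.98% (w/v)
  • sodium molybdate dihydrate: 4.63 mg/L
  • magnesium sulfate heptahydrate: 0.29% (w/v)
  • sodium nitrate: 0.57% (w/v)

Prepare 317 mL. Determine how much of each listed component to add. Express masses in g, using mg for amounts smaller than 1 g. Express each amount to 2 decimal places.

Working volume: 317 mL = 0.317 L.
ammonium sulfate: 2.06 g/L × 0.317 L = 0.65302 g = 653.02 mg
sucrose: 1.98 g per 100 mL × 317 mL ÷ 100 = 6.28 g
sodium molybdate dihydrate: 4.63 mg/L × 0.317 L = 1.47 mg
magnesium sulfate heptahydrate: 0.29% w/v = 2.9 g/L → 2.9 × 0.317 L = 0.9193 g = 919.30 mg
sodium nitrate: 0.57% w/v = 5.7 g/L → 5.7 × 0.317 L = 1.81 g

ammonium sulfate 653.02 mg; sucrose 6.28 g; sodium molybdate dihydrate 1.47 mg; magnesium sulfate heptahydrate 919.30 mg; sodium nitrate 1.81 g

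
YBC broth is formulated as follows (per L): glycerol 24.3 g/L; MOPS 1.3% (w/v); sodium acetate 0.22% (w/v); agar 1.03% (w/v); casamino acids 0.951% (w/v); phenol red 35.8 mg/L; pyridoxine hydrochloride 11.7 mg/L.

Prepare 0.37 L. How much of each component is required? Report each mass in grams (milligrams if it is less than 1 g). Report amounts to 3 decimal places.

glycerol 8.991 g; MOPS 4.810 g; sodium acetate 814.000 mg; agar 3.811 g; casamino acids 3.519 g; phenol red 13.246 mg; pyridoxine hydrochloride 4.329 mg

Working volume: 0.37 L.
glycerol: 24.3 g/L × 0.37 L = 8.991 g
MOPS: 1.3% w/v = 13 g/L → 13 × 0.37 L = 4.810 g
sodium acetate: 0.22% w/v = 2.2 g/L → 2.2 × 0.37 L = 0.814 g = 814.000 mg
agar: 1.03% w/v = 10.3 g/L → 10.3 × 0.37 L = 3.811 g
casamino acids: 0.951% w/v = 9.51 g/L → 9.51 × 0.37 L = 3.519 g
phenol red: 35.8 mg/L × 0.37 L = 13.246 mg
pyridoxine hydrochloride: 11.7 mg/L × 0.37 L = 4.329 mg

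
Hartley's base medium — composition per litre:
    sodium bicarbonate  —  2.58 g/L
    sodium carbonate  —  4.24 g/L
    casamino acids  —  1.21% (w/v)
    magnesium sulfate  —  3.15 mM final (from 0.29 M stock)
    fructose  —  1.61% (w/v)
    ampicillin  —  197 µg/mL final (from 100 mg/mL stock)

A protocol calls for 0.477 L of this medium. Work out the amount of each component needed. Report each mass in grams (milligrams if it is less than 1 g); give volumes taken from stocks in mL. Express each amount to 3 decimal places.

sodium bicarbonate 1.231 g; sodium carbonate 2.022 g; casamino acids 5.772 g; magnesium sulfate 5.181 mL; fructose 7.680 g; ampicillin 0.940 mL

Scale factor relative to 1 L: 0.477.
sodium bicarbonate: 2.58 g/L × 0.477 L = 1.231 g
sodium carbonate: 4.24 g/L × 0.477 L = 2.022 g
casamino acids: 1.21% w/v = 12.1 g/L → 12.1 × 0.477 L = 5.772 g
magnesium sulfate: dilute stock: 3.15 mM × 477 mL ÷ 290 mM = 5.181 mL
fructose: 1.61% w/v = 16.1 g/L → 16.1 × 0.477 L = 7.680 g
ampicillin: C1V1 = C2V2 → 197 µg/mL × 477 mL ÷ 100000 µg/mL = 0.940 mL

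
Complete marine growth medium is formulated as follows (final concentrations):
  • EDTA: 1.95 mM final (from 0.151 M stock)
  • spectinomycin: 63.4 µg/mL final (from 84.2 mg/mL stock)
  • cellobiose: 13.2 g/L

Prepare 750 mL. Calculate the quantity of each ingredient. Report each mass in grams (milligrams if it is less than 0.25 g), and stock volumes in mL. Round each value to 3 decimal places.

EDTA 9.685 mL; spectinomycin 0.565 mL; cellobiose 9.900 g

Scale factor relative to 1 L: 0.75.
EDTA: C1V1 = C2V2 → 1.95 mM × 750 mL ÷ 151 mM = 9.685 mL
spectinomycin: dilute stock: 63.4 µg/mL × 750 mL ÷ 84200 µg/mL = 0.565 mL
cellobiose: 13.2 g/L × 0.75 L = 9.900 g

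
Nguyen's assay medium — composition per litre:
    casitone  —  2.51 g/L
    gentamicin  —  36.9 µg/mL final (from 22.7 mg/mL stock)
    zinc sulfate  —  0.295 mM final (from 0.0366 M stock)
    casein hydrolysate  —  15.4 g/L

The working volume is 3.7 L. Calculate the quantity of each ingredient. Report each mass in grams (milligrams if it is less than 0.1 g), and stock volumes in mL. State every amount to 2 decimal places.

casitone 9.29 g; gentamicin 6.01 mL; zinc sulfate 29.82 mL; casein hydrolysate 56.98 g

Working volume: 3.7 L.
casitone: 2.51 g/L × 3.7 L = 9.29 g
gentamicin: V = C2·V2/C1 = 36.9 µg/mL × 3700 mL ÷ 22700 µg/mL = 6.01 mL
zinc sulfate: dilute stock: 0.295 mM × 3700 mL ÷ 36.6 mM = 29.82 mL
casein hydrolysate: 15.4 g/L × 3.7 L = 56.98 g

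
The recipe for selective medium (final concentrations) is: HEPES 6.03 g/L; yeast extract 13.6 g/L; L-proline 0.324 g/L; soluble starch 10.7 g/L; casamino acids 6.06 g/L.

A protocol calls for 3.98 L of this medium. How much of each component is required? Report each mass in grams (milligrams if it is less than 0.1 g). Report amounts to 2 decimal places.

HEPES 24.00 g; yeast extract 54.13 g; L-proline 1.29 g; soluble starch 42.59 g; casamino acids 24.12 g

Working volume: 3.98 L.
HEPES: 6.03 g/L × 3.98 L = 24.00 g
yeast extract: 13.6 g/L × 3.98 L = 54.13 g
L-proline: 0.324 g/L × 3.98 L = 1.29 g
soluble starch: 10.7 g/L × 3.98 L = 42.59 g
casamino acids: 6.06 g/L × 3.98 L = 24.12 g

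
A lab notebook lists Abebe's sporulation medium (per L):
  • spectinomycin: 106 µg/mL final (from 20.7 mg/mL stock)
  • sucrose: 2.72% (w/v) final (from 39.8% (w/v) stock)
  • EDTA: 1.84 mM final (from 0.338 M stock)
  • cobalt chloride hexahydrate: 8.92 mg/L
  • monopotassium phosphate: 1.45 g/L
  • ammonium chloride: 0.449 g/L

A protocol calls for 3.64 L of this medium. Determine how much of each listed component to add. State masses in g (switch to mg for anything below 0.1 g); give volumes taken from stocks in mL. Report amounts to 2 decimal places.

spectinomycin 18.64 mL; sucrose 248.76 mL; EDTA 19.82 mL; cobalt chloride hexahydrate 32.47 mg; monopotassium phosphate 5.28 g; ammonium chloride 1.63 g

Scale factor relative to 1 L: 3.64.
spectinomycin: V = C2·V2/C1 = 106 µg/mL × 3640 mL ÷ 20700 µg/mL = 18.64 mL
sucrose: C1V1 = C2V2 → 2.72% ÷ 39.8% × 3640 mL = 248.76 mL
EDTA: V = C2·V2/C1 = 1.84 mM × 3640 mL ÷ 338 mM = 19.82 mL
cobalt chloride hexahydrate: 8.92 mg/L × 3.64 L = 32.47 mg
monopotassium phosphate: 1.45 g/L × 3.64 L = 5.28 g
ammonium chloride: 0.449 g/L × 3.64 L = 1.63 g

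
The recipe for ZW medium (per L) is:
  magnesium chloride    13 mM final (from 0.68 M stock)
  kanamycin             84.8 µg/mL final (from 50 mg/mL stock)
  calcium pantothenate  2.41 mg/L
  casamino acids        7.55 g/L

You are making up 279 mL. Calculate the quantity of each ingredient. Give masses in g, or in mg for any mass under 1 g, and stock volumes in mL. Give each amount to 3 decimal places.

Working volume: 279 mL = 0.279 L.
magnesium chloride: dilute stock: 13 mM × 279 mL ÷ 680 mM = 5.334 mL
kanamycin: dilute stock: 84.8 µg/mL × 279 mL ÷ 50000 µg/mL = 0.473 mL
calcium pantothenate: 2.41 mg/L × 0.279 L = 0.672 mg
casamino acids: 7.55 g/L × 0.279 L = 2.106 g

magnesium chloride 5.334 mL; kanamycin 0.473 mL; calcium pantothenate 0.672 mg; casamino acids 2.106 g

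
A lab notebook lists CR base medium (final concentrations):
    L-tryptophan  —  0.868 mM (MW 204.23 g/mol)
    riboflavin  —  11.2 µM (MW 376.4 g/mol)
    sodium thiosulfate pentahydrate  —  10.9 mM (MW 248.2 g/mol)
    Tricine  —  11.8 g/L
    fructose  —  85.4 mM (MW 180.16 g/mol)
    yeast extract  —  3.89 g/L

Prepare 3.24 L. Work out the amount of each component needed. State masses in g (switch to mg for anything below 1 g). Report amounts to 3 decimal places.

Working volume: 3.24 L.
L-tryptophan: 0.868 mmol/L × 204.23 mg/mmol × 3.24 L = 574.360 mg
riboflavin: 11.2 µmol/L × 376.4 g/mol × 3.24 L ÷ 1000 = 13.659 mg
sodium thiosulfate pentahydrate: 10.9 mmol/L × 248.2 g/mol × 3.24 L ÷ 1000 = 8.765 g
Tricine: 11.8 g/L × 3.24 L = 38.232 g
fructose: 85.4 mmol/L × 180.16 g/mol × 3.24 L ÷ 1000 = 49.850 g
yeast extract: 3.89 g/L × 3.24 L = 12.604 g

L-tryptophan 574.360 mg; riboflavin 13.659 mg; sodium thiosulfate pentahydrate 8.765 g; Tricine 38.232 g; fructose 49.850 g; yeast extract 12.604 g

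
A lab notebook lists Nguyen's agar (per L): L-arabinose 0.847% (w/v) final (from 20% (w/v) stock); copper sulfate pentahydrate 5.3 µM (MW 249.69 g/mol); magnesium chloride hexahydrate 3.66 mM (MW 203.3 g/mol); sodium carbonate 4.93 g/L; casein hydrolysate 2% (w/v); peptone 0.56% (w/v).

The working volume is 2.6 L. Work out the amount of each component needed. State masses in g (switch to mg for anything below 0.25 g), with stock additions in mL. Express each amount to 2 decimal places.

Working volume: 2.6 L.
L-arabinose: dilute stock: 0.847% ÷ 20% × 2600 mL = 110.11 mL
copper sulfate pentahydrate: 5.3 µmol/L × 249.69 g/mol × 2.6 L ÷ 1000 = 3.44 mg
magnesium chloride hexahydrate: 3.66 mmol/L × 203.3 g/mol × 2.6 L ÷ 1000 = 1.93 g
sodium carbonate: 4.93 g/L × 2.6 L = 12.82 g
casein hydrolysate: 2 g per 100 mL × 2600 mL ÷ 100 = 52.00 g
peptone: 0.56% w/v = 5.6 g/L → 5.6 × 2.6 L = 14.56 g

L-arabinose 110.11 mL; copper sulfate pentahydrate 3.44 mg; magnesium chloride hexahydrate 1.93 g; sodium carbonate 12.82 g; casein hydrolysate 52.00 g; peptone 14.56 g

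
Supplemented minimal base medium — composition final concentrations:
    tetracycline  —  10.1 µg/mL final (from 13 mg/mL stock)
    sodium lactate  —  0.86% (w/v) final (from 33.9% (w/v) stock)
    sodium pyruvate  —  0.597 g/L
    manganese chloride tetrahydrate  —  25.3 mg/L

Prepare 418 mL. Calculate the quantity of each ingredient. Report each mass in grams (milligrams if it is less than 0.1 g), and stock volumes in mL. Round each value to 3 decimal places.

tetracycline 0.325 mL; sodium lactate 10.604 mL; sodium pyruvate 0.250 g; manganese chloride tetrahydrate 10.575 mg

Scale factor relative to 1 L: 0.418.
tetracycline: C1V1 = C2V2 → 10.1 µg/mL × 418 mL ÷ 13000 µg/mL = 0.325 mL
sodium lactate: dilute stock: 0.86% ÷ 33.9% × 418 mL = 10.604 mL
sodium pyruvate: 0.597 g/L × 0.418 L = 0.250 g
manganese chloride tetrahydrate: 25.3 mg/L × 0.418 L = 10.575 mg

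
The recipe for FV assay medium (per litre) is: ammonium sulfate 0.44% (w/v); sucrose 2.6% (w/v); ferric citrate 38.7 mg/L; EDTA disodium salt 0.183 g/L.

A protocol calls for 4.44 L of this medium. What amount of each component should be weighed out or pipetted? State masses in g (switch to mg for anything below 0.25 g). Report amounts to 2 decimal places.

ammonium sulfate 19.54 g; sucrose 115.44 g; ferric citrate 171.83 mg; EDTA disodium salt 0.81 g

Scale factor relative to 1 L: 4.44.
ammonium sulfate: 0.44% w/v = 4.4 g/L → 4.4 × 4.44 L = 19.54 g
sucrose: 2.6 g per 100 mL × 4440 mL ÷ 100 = 115.44 g
ferric citrate: 38.7 mg/L × 4.44 L = 171.83 mg
EDTA disodium salt: 0.183 g/L × 4.44 L = 0.81 g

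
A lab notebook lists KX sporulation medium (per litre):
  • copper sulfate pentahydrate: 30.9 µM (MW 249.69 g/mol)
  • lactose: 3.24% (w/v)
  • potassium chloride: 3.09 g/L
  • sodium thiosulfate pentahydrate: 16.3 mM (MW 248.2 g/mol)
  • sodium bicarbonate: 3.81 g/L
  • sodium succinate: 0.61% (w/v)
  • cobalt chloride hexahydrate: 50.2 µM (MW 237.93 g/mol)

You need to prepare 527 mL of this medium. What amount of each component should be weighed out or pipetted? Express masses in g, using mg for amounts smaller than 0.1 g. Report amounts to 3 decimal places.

copper sulfate pentahydrate 4.066 mg; lactose 17.075 g; potassium chloride 1.628 g; sodium thiosulfate pentahydrate 2.132 g; sodium bicarbonate 2.008 g; sodium succinate 3.215 g; cobalt chloride hexahydrate 6.295 mg

Working volume: 527 mL = 0.527 L.
copper sulfate pentahydrate: 30.9 µmol/L × 249.69 g/mol × 0.527 L ÷ 1000 = 4.066 mg
lactose: 3.24 g per 100 mL × 527 mL ÷ 100 = 17.075 g
potassium chloride: 3.09 g/L × 0.527 L = 1.628 g
sodium thiosulfate pentahydrate: 16.3 mmol/L × 248.2 g/mol × 0.527 L ÷ 1000 = 2.132 g
sodium bicarbonate: 3.81 g/L × 0.527 L = 2.008 g
sodium succinate: 0.61% w/v = 6.1 g/L → 6.1 × 0.527 L = 3.215 g
cobalt chloride hexahydrate: 50.2 µmol/L × 237.93 g/mol × 0.527 L ÷ 1000 = 6.295 mg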